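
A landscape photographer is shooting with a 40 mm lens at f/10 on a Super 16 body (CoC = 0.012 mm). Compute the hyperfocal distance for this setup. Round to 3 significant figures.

Hyperfocal distance H = f²/(N·c) + f = 40²/(10 × 0.012) + 40 = 1600/0.12 + 40 ≈ 13373.3 mm ≈ 13.4 m.

13.4 m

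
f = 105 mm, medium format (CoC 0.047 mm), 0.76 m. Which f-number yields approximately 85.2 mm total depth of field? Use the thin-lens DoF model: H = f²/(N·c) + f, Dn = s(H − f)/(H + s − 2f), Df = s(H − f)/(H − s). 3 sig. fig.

Write h = H − f = f²/(N·c). The thin-lens limits are Dn = s·h/(h + (s−f)) and Df = s·h/(h − (s−f)), so DoF = Df − Dn = 2·s·(s−f)·h / (h² − (s−f)²).
That is a quadratic in h: DoF·h² − 2·s·(s−f)·h − DoF·(s−f)² = 0 ⇒ h = (s−f)·(s + √(s² + DoF²)) / DoF = 655 × (760 + √(760² + 85.2²)) / 85.2 = 655 × (760 + 764.761) / 85.2 ≈ 11722 mm.
Then N = f²/(c·h) = 105² / (0.047 × 11722) = 11025 / 550.94 ≈ 20.

f/20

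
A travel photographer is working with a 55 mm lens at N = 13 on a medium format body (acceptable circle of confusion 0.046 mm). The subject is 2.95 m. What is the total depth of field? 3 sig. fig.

5.02 m

Hyperfocal distance H = f²/(N·c) + f = 55²/(13 × 0.046) + 55 = 3025/0.598 + 55 ≈ 5113.5 mm ≈ 5.114 m.
Near limit Dn = s·(H − f)/(H + s − 2f) = 2950 × (5113.5 − 55) / (5113.5 + 2950 − 2 × 55) = 2950 × 5058.5 / 7953.5 ≈ 1876.2 mm.
Far limit Df = s·(H − f)/(H − s) = 2950 × (5113.5 − 55) / (5113.5 − 2950) = 2950 × 5058.5 / 2163.5 ≈ 6897.4 mm.
Depth of field = Df − Dn = 6897.4 − 1876.2 ≈ 5021.2 mm ≈ 5.02 m.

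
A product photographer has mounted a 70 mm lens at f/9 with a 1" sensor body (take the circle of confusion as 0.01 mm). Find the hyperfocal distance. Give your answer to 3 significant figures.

Hyperfocal distance H = f²/(N·c) + f = 70²/(9 × 0.01) + 70 = 4900/0.09 + 70 ≈ 54514.4 mm ≈ 54.5 m.

54.5 m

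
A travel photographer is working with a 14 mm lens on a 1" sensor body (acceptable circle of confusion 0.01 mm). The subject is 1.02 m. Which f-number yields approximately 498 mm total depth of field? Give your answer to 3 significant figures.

Write h = H − f = f²/(N·c). The thin-lens limits are Dn = s·h/(h + (s−f)) and Df = s·h/(h − (s−f)), so DoF = Df − Dn = 2·s·(s−f)·h / (h² − (s−f)²).
That is a quadratic in h: DoF·h² − 2·s·(s−f)·h − DoF·(s−f)² = 0 ⇒ h = (s−f)·(s + √(s² + DoF²)) / DoF = 1006 × (1020 + √(1020² + 498²)) / 498 = 1006 × (1020 + 1135.08) / 498 ≈ 4353.4 mm.
Then N = f²/(c·h) = 14² / (0.01 × 4353.4) = 196 / 43.534 ≈ 4.50.

f/4.50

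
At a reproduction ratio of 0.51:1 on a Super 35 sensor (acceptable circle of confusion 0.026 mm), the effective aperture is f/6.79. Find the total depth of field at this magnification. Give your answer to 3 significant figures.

1.36 mm

At magnification m, DoF ≈ 2·N_eff·c/m² = 2 × 6.79 × 0.026 / 0.51² = 0.3531 / 0.2601 ≈ 1.36 mm.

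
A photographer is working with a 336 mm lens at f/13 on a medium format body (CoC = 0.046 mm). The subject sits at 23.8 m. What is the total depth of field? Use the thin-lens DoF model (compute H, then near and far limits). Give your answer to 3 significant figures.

6.01 m

Hyperfocal distance H = f²/(N·c) + f = 336²/(13 × 0.046) + 336 = 112896/0.598 + 336 ≈ 189125.3 mm ≈ 189.1 m.
Near limit Dn = s·(H − f)/(H + s − 2f) = 23800 × (189125.3 − 336) / (189125.3 + 23800 − 2 × 336) = 23800 × 188789.3 / 212253.3 ≈ 21169.0 mm.
Far limit Df = s·(H − f)/(H − s) = 23800 × (189125.3 − 336) / (189125.3 − 23800) = 23800 × 188789.3 / 165325.3 ≈ 27177.8 mm.
Depth of field = Df − Dn = 27177.8 − 21169.0 ≈ 6008.8 mm ≈ 6.01 m.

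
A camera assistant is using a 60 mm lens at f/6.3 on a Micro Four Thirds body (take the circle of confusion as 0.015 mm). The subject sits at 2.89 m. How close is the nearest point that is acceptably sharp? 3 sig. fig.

2.69 m

Hyperfocal distance H = f²/(N·c) + f = 60²/(6.3 × 0.015) + 60 = 3600/0.0945 + 60 ≈ 38155.2 mm ≈ 38.16 m.
Near limit Dn = s·(H − f)/(H + s − 2f) = 2890 × (38155.2 − 60) / (38155.2 + 2890 − 2 × 60) = 2890 × 38095.2 / 40925.2 ≈ 2690.2 mm ≈ 2.69 m.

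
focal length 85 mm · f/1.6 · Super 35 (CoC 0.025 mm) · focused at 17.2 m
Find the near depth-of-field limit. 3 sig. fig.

Hyperfocal distance H = f²/(N·c) + f = 85²/(1.6 × 0.025) + 85 = 7225/0.04 + 85 ≈ 180710.0 mm ≈ 180.7 m.
Near limit Dn = s·(H − f)/(H + s − 2f) = 17200 × (180710.0 − 85) / (180710.0 + 17200 − 2 × 85) = 17200 × 180625.0 / 197740.0 ≈ 15711 mm ≈ 15.7 m.

15.7 m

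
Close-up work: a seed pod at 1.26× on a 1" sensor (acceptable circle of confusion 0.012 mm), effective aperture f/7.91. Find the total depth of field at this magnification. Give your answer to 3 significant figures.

At magnification m, DoF ≈ 2·N_eff·c/m² = 2 × 7.91 × 0.012 / 1.26² = 0.1898 / 1.588 ≈ 0.12 mm.

0.120 mm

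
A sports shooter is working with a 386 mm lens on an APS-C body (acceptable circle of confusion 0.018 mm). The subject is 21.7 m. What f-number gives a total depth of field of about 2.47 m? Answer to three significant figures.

Write h = H − f = f²/(N·c). The thin-lens limits are Dn = s·h/(h + (s−f)) and Df = s·h/(h − (s−f)), so DoF = Df − Dn = 2·s·(s−f)·h / (h² − (s−f)²).
That is a quadratic in h: DoF·h² − 2·s·(s−f)·h − DoF·(s−f)² = 0 ⇒ h = (s−f)·(s + √(s² + DoF²)) / DoF = 21314 × (21700 + √(21700² + 2470²)) / 2470 = 21314 × (21700 + 21840.1) / 2470 ≈ 375714 mm.
Then N = f²/(c·h) = 386² / (0.018 × 375714) = 148996 / 6762.9 ≈ 22.

f/22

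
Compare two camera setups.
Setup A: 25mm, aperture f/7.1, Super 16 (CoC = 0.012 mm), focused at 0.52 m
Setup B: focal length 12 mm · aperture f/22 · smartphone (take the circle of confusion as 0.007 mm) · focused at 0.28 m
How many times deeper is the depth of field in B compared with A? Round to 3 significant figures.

2.48

Setup A: H = 25²/(7.1×0.012) + 25 ≈ 7360.7 mm; DoF = Df − Dn = 557.628 − 487.129 ≈ 70.499 mm.
Setup B: H = 12²/(22×0.007) + 12 ≈ 947.1 mm; DoF = Df − Dn = 392.49 − 217.63 ≈ 174.86 mm.
Ratio = 174.86 / 70.499 ≈ 2.48.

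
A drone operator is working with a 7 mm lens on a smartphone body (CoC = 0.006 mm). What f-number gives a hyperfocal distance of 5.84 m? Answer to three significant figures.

f/1.40

Rearrange H = f²/(N·c) + f for N: N = f² / ((H − f)·c).
N = 7² / ((5840 − 7) × 0.006) = 49 / 35.00 ≈ 1.40.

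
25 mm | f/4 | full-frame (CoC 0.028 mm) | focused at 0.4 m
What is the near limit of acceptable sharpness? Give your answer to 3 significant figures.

Hyperfocal distance H = f²/(N·c) + f = 25²/(4 × 0.028) + 25 = 625/0.112 + 25 ≈ 5605.4 mm ≈ 5.605 m.
Near limit Dn = s·(H − f)/(H + s − 2f) = 400 × (5605.4 − 25) / (5605.4 + 400 − 2 × 25) = 400 × 5580.4 / 5955.4 ≈ 374.81 mm.

375 mm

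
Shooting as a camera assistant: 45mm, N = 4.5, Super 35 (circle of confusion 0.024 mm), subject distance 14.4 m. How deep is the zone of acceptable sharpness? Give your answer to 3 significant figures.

53.3 m

Hyperfocal distance H = f²/(N·c) + f = 45²/(4.5 × 0.024) + 45 = 2025/0.108 + 45 ≈ 18795.0 mm ≈ 18.80 m.
Near limit Dn = s·(H − f)/(H + s − 2f) = 14400 × (18795.0 − 45) / (18795.0 + 14400 − 2 × 45) = 14400 × 18750.0 / 33105.0 ≈ 8156 mm.
Far limit Df = s·(H − f)/(H − s) = 14400 × (18795.0 − 45) / (18795.0 − 14400) = 14400 × 18750.0 / 4395.0 ≈ 61433 mm.
Depth of field = Df − Dn = 61433 − 8156 ≈ 53277 mm ≈ 53.3 m.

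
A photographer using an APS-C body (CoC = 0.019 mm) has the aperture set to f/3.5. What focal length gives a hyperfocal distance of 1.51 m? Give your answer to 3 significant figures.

9.99 mm

From H = f²/(N·c) + f, with f ≪ H: f ≈ √(H·N·c) = √(1510 × 3.5 × 0.019) = √100.42 ≈ 10.02 mm.
Exact: f² + N·c·f − N·c·H = 0 ⇒ f = (−N·c + √((N·c)² + 4·N·c·H))/2 = (−0.0665 + √401.66)/2 ≈ 9.9875 mm ≈ 9.99 mm.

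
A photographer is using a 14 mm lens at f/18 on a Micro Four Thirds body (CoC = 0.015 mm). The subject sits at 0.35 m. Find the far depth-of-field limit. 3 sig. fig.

0.652 m

Hyperfocal distance H = f²/(N·c) + f = 14²/(18 × 0.015) + 14 = 196/0.27 + 14 ≈ 739.9 mm ≈ 0.740 m.
Far limit Df = s·(H − f)/(H − s) = 350 × (739.9 − 14) / (739.9 − 350) = 350 × 725.9 / 389.9 ≈ 651.60 mm ≈ 0.652 m.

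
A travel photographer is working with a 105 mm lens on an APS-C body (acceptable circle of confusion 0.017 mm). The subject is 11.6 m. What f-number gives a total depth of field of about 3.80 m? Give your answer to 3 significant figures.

f/9.01

Write h = H − f = f²/(N·c). The thin-lens limits are Dn = s·h/(h + (s−f)) and Df = s·h/(h − (s−f)), so DoF = Df − Dn = 2·s·(s−f)·h / (h² − (s−f)²).
That is a quadratic in h: DoF·h² − 2·s·(s−f)·h − DoF·(s−f)² = 0 ⇒ h = (s−f)·(s + √(s² + DoF²)) / DoF = 11495 × (11600 + √(11600² + 3800²)) / 3800 = 11495 × (11600 + 12206.6) / 3800 ≈ 72015 mm.
Then N = f²/(c·h) = 105² / (0.017 × 72015) = 11025 / 1224.3 ≈ 9.01.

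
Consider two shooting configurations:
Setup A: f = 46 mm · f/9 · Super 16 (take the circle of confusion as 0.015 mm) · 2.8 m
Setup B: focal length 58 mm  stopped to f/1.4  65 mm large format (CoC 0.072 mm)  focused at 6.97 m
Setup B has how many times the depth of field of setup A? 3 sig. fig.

Setup A: H = 46²/(9×0.015) + 46 ≈ 15720.1 mm; DoF = Df − Dn = 3396.8 − 2381.6 ≈ 1015.2 mm.
Setup B: H = 58²/(1.4×0.072) + 58 ≈ 33431.0 mm; DoF = Df − Dn = 8790.7 − 5774.1 ≈ 3016.6 mm.
Ratio = 3016.6 / 1015.2 ≈ 2.97.

2.97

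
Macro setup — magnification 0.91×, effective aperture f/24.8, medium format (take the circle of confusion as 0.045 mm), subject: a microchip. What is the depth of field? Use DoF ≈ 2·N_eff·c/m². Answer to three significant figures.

2.70 mm

At magnification m, DoF ≈ 2·N_eff·c/m² = 2 × 24.8 × 0.045 / 0.91² = 2.232 / 0.8281 ≈ 2.7 mm.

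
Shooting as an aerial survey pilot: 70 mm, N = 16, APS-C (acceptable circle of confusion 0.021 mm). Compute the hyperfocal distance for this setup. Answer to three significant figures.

Hyperfocal distance H = f²/(N·c) + f = 70²/(16 × 0.021) + 70 = 4900/0.336 + 70 ≈ 14653.3 mm ≈ 14.7 m.

14.7 m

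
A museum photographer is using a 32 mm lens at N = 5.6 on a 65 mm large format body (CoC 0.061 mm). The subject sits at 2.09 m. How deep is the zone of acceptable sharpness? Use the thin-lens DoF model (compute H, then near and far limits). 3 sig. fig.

5.43 m

Hyperfocal distance H = f²/(N·c) + f = 32²/(5.6 × 0.061) + 32 = 1024/0.3416 + 32 ≈ 3029.7 mm ≈ 3.030 m.
Near limit Dn = s·(H − f)/(H + s − 2f) = 2090 × (3029.7 − 32) / (3029.7 + 2090 − 2 × 32) = 2090 × 2997.7 / 5055.7 ≈ 1239.2 mm.
Far limit Df = s·(H − f)/(H − s) = 2090 × (3029.7 − 32) / (3029.7 − 2090) = 2090 × 2997.7 / 939.7 ≈ 6667.4 mm.
Depth of field = Df − Dn = 6667.4 − 1239.2 ≈ 5428.2 mm ≈ 5.43 m.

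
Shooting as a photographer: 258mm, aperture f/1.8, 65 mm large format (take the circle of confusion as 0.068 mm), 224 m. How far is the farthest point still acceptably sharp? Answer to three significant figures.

381 m

Hyperfocal distance H = f²/(N·c) + f = 258²/(1.8 × 0.068) + 258 = 66564/0.1224 + 258 ≈ 544081.5 mm ≈ 544.1 m.
Far limit Df = s·(H − f)/(H − s) = 224000 × (544081.5 − 258) / (544081.5 − 224000) = 224000 × 543823.5 / 320081.5 ≈ 380580 mm ≈ 381 m.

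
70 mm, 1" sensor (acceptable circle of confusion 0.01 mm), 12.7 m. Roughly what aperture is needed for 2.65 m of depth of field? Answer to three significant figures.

f/4

Write h = H − f = f²/(N·c). The thin-lens limits are Dn = s·h/(h + (s−f)) and Df = s·h/(h − (s−f)), so DoF = Df − Dn = 2·s·(s−f)·h / (h² − (s−f)²).
That is a quadratic in h: DoF·h² − 2·s·(s−f)·h − DoF·(s−f)² = 0 ⇒ h = (s−f)·(s + √(s² + DoF²)) / DoF = 12630 × (12700 + √(12700² + 2650²)) / 2650 = 12630 × (12700 + 12973.5) / 2650 ≈ 122361 mm.
Then N = f²/(c·h) = 70² / (0.01 × 122361) = 4900 / 1223.6 ≈ 4.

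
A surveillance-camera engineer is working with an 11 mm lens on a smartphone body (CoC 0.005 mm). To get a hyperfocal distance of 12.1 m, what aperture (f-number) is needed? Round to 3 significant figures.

f/2.00

Rearrange H = f²/(N·c) + f for N: N = f² / ((H − f)·c).
N = 11² / ((12100 − 11) × 0.005) = 121 / 60.45 ≈ 2.00.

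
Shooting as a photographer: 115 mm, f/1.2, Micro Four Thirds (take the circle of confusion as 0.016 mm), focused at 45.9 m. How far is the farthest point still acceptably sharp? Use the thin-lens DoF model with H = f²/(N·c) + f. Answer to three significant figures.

Hyperfocal distance H = f²/(N·c) + f = 115²/(1.2 × 0.016) + 115 = 13225/0.0192 + 115 ≈ 688917.1 mm ≈ 688.9 m.
Far limit Df = s·(H − f)/(H − s) = 45900 × (688917.1 − 115) / (688917.1 − 45900) = 45900 × 688802.1 / 643017.1 ≈ 49168 mm ≈ 49.2 m.

49.2 m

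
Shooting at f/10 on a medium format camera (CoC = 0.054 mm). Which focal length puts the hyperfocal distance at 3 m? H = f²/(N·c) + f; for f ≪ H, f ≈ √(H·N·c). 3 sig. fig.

From H = f²/(N·c) + f, with f ≪ H: f ≈ √(H·N·c) = √(3000 × 10 × 0.054) = √1620.0 ≈ 40.25 mm.
Exact: f² + N·c·f − N·c·H = 0 ⇒ f = (−N·c + √((N·c)² + 4·N·c·H))/2 = (−0.54 + √6480.3)/2 ≈ 39.980 mm ≈ 40.0 mm.

40.0 mm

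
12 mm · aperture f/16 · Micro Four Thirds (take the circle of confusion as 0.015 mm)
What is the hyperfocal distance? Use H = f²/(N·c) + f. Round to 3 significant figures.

0.612 m

Hyperfocal distance H = f²/(N·c) + f = 12²/(16 × 0.015) + 12 = 144/0.24 + 12 ≈ 612.0 mm ≈ 0.612 m.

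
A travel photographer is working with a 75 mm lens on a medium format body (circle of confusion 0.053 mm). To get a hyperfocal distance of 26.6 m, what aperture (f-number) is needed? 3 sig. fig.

Rearrange H = f²/(N·c) + f for N: N = f² / ((H − f)·c).
N = 75² / ((26600 − 75) × 0.053) = 5625 / 1406 ≈ 4.

f/4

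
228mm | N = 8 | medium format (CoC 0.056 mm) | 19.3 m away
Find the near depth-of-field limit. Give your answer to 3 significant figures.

16.6 m

Hyperfocal distance H = f²/(N·c) + f = 228²/(8 × 0.056) + 228 = 51984/0.448 + 228 ≈ 116263.7 mm ≈ 116.3 m.
Near limit Dn = s·(H − f)/(H + s − 2f) = 19300 × (116263.7 − 228) / (116263.7 + 19300 − 2 × 228) = 19300 × 116035.7 / 135107.7 ≈ 16576 mm ≈ 16.6 m.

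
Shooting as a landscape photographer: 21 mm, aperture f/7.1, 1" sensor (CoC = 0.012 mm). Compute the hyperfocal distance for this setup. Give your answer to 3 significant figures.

5.20 m

Hyperfocal distance H = f²/(N·c) + f = 21²/(7.1 × 0.012) + 21 = 441/0.0852 + 21 ≈ 5197.1 mm ≈ 5.20 m.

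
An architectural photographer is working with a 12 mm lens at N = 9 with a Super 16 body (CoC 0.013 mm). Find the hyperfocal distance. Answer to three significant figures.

Hyperfocal distance H = f²/(N·c) + f = 12²/(9 × 0.013) + 12 = 144/0.117 + 12 ≈ 1242.8 mm ≈ 1.24 m.

1.24 m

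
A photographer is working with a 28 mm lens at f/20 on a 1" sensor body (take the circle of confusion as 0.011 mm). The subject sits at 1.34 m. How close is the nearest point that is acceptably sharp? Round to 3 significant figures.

0.979 m

Hyperfocal distance H = f²/(N·c) + f = 28²/(20 × 0.011) + 28 = 784/0.22 + 28 ≈ 3591.6 mm ≈ 3.592 m.
Near limit Dn = s·(H − f)/(H + s − 2f) = 1340 × (3591.6 − 28) / (3591.6 + 1340 − 2 × 28) = 1340 × 3563.6 / 4875.6 ≈ 979.42 mm ≈ 0.979 m.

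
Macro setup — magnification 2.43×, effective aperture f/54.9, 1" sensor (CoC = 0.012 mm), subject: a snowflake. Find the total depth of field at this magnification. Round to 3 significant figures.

0.223 mm

At magnification m, DoF ≈ 2·N_eff·c/m² = 2 × 54.9 × 0.012 / 2.43² = 1.318 / 5.905 ≈ 0.223 mm.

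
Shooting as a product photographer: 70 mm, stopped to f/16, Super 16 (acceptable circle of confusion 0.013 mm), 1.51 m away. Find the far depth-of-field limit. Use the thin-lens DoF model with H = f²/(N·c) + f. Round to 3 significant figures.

Hyperfocal distance H = f²/(N·c) + f = 70²/(16 × 0.013) + 70 = 4900/0.208 + 70 ≈ 23627.7 mm ≈ 23.63 m.
Far limit Df = s·(H − f)/(H − s) = 1510 × (23627.7 − 70) / (23627.7 − 1510) = 1510 × 23557.7 / 22117.7 ≈ 1608.3 mm ≈ 1.61 m.

1.61 m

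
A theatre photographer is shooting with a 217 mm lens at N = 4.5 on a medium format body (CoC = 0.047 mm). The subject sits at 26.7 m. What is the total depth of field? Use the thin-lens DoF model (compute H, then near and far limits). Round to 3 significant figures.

Hyperfocal distance H = f²/(N·c) + f = 217²/(4.5 × 0.047) + 217 = 47089/0.2115 + 217 ≈ 222860.0 mm ≈ 222.9 m.
Near limit Dn = s·(H − f)/(H + s − 2f) = 26700 × (222860.0 − 217) / (222860.0 + 26700 − 2 × 217) = 26700 × 222643.0 / 249126.0 ≈ 23861.7 mm.
Far limit Df = s·(H − f)/(H − s) = 26700 × (222860.0 − 217) / (222860.0 − 26700) = 26700 × 222643.0 / 196160.0 ≈ 30304.7 mm.
Depth of field = Df − Dn = 30304.7 − 23861.7 ≈ 6443.0 mm ≈ 6.44 m.

6.44 m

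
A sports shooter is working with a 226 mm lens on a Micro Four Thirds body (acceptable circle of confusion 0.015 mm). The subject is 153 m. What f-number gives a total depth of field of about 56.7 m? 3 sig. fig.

f/4

Write h = H − f = f²/(N·c). The thin-lens limits are Dn = s·h/(h + (s−f)) and Df = s·h/(h − (s−f)), so DoF = Df − Dn = 2·s·(s−f)·h / (h² − (s−f)²).
That is a quadratic in h: DoF·h² − 2·s·(s−f)·h − DoF·(s−f)² = 0 ⇒ h = (s−f)·(s + √(s² + DoF²)) / DoF = 152774 × (153000 + √(153000² + 56700²)) / 56700 = 152774 × (153000 + 163168) / 56700 ≈ 851892 mm.
Then N = f²/(c·h) = 226² / (0.015 × 851892) = 51076 / 12778 ≈ 4.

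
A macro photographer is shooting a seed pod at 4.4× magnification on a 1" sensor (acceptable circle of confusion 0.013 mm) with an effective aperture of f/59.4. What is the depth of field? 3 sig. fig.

0.0798 mm

At magnification m, DoF ≈ 2·N_eff·c/m² = 2 × 59.4 × 0.013 / 4.4² = 1.544 / 19.36 ≈ 0.0798 mm.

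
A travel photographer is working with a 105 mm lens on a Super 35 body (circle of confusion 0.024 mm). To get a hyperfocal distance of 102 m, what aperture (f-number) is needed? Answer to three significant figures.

f/4.51

Rearrange H = f²/(N·c) + f for N: N = f² / ((H − f)·c).
N = 105² / ((102000 − 105) × 0.024) = 11025 / 2445 ≈ 4.51.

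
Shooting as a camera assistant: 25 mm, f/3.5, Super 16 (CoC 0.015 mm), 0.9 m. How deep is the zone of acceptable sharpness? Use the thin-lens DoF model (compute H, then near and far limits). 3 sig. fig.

133 mm

Hyperfocal distance H = f²/(N·c) + f = 25²/(3.5 × 0.015) + 25 = 625/0.0525 + 25 ≈ 11929.8 mm ≈ 11.93 m.
Near limit Dn = s·(H − f)/(H + s − 2f) = 900 × (11929.8 − 25) / (11929.8 + 900 − 2 × 25) = 900 × 11904.8 / 12779.8 ≈ 838.38 mm.
Far limit Df = s·(H − f)/(H − s) = 900 × (11929.8 − 25) / (11929.8 − 900) = 900 × 11904.8 / 11029.8 ≈ 971.40 mm.
Depth of field = Df − Dn = 971.40 − 838.38 ≈ 133.02 mm.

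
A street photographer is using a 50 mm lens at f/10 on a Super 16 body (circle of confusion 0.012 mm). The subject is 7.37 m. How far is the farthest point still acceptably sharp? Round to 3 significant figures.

11.4 m

Hyperfocal distance H = f²/(N·c) + f = 50²/(10 × 0.012) + 50 = 2500/0.12 + 50 ≈ 20883.3 mm ≈ 20.88 m.
Far limit Df = s·(H − f)/(H − s) = 7370 × (20883.3 − 50) / (20883.3 − 7370) = 7370 × 20833.3 / 13513.3 ≈ 11362 mm ≈ 11.4 m.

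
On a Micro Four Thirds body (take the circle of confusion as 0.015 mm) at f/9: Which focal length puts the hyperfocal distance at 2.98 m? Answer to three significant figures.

From H = f²/(N·c) + f, with f ≪ H: f ≈ √(H·N·c) = √(2980 × 9 × 0.015) = √402.30 ≈ 20.06 mm.
Exact: f² + N·c·f − N·c·H = 0 ⇒ f = (−N·c + √((N·c)² + 4·N·c·H))/2 = (−0.135 + √1609.2)/2 ≈ 19.990 mm ≈ 20.0 mm.

20.0 mm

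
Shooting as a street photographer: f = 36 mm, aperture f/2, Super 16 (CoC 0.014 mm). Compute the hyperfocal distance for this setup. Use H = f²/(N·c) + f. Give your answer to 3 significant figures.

46.3 m

Hyperfocal distance H = f²/(N·c) + f = 36²/(2 × 0.014) + 36 = 1296/0.028 + 36 ≈ 46321.7 mm ≈ 46.3 m.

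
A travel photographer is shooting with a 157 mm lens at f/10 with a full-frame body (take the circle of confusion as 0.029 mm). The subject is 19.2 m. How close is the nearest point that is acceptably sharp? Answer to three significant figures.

Hyperfocal distance H = f²/(N·c) + f = 157²/(10 × 0.029) + 157 = 24649/0.29 + 157 ≈ 85153.6 mm ≈ 85.15 m.
Near limit Dn = s·(H − f)/(H + s − 2f) = 19200 × (85153.6 − 157) / (85153.6 + 19200 − 2 × 157) = 19200 × 84996.6 / 104039.6 ≈ 15686 mm ≈ 15.7 m.

15.7 m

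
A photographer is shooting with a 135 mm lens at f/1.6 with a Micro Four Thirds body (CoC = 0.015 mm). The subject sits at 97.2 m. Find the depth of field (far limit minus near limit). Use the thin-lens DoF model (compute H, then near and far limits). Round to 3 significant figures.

Hyperfocal distance H = f²/(N·c) + f = 135²/(1.6 × 0.015) + 135 = 18225/0.024 + 135 ≈ 759510.0 mm ≈ 759.5 m.
Near limit Dn = s·(H − f)/(H + s − 2f) = 97200 × (759510.0 − 135) / (759510.0 + 97200 − 2 × 135) = 97200 × 759375.0 / 856440.0 ≈ 86184 mm.
Far limit Df = s·(H − f)/(H − s) = 97200 × (759510.0 − 135) / (759510.0 − 97200) = 97200 × 759375.0 / 662310.0 ≈ 111445 mm.
Depth of field = Df − Dn = 111445 − 86184 ≈ 25261 mm ≈ 25.3 m.

25.3 m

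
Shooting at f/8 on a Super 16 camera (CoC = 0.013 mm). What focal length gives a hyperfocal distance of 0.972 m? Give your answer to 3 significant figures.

10.0 mm

From H = f²/(N·c) + f, with f ≪ H: f ≈ √(H·N·c) = √(972 × 8 × 0.013) = √101.09 ≈ 10.05 mm.
Exact: f² + N·c·f − N·c·H = 0 ⇒ f = (−N·c + √((N·c)² + 4·N·c·H))/2 = (−0.104 + √404.36)/2 ≈ 10.002 mm ≈ 10.0 mm.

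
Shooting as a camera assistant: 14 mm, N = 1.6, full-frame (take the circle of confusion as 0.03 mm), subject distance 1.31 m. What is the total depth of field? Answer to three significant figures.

0.925 m

Hyperfocal distance H = f²/(N·c) + f = 14²/(1.6 × 0.03) + 14 = 196/0.048 + 14 ≈ 4097.3 mm ≈ 4.097 m.
Near limit Dn = s·(H − f)/(H + s − 2f) = 1310 × (4097.3 − 14) / (4097.3 + 1310 − 2 × 14) = 1310 × 4083.3 / 5379.3 ≈ 994.39 mm.
Far limit Df = s·(H − f)/(H − s) = 1310 × (4097.3 − 14) / (4097.3 − 1310) = 1310 × 4083.3 / 2787.3 ≈ 1919.10 mm.
Depth of field = Df − Dn = 1919.10 − 994.39 ≈ 924.71 mm ≈ 0.925 m.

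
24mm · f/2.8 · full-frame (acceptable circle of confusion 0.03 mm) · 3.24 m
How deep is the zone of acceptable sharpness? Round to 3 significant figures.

Hyperfocal distance H = f²/(N·c) + f = 24²/(2.8 × 0.03) + 24 = 576/0.084 + 24 ≈ 6881.1 mm ≈ 6.881 m.
Near limit Dn = s·(H − f)/(H + s − 2f) = 3240 × (6881.1 − 24) / (6881.1 + 3240 − 2 × 24) = 3240 × 6857.1 / 10073.1 ≈ 2205.6 mm.
Far limit Df = s·(H − f)/(H − s) = 3240 × (6881.1 − 24) / (6881.1 − 3240) = 3240 × 6857.1 / 3641.1 ≈ 6101.7 mm.
Depth of field = Df − Dn = 6101.7 − 2205.6 ≈ 3896.1 mm ≈ 3.90 m.

3.90 m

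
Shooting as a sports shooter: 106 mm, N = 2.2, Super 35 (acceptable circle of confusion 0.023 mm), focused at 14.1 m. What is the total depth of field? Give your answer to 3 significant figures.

Hyperfocal distance H = f²/(N·c) + f = 106²/(2.2 × 0.023) + 106 = 11236/0.0506 + 106 ≈ 222161.3 mm ≈ 222.2 m.
Near limit Dn = s·(H − f)/(H + s − 2f) = 14100 × (222161.3 − 106) / (222161.3 + 14100 − 2 × 106) = 14100 × 222055.3 / 236049.3 ≈ 13264.1 mm.
Far limit Df = s·(H − f)/(H − s) = 14100 × (222161.3 − 106) / (222161.3 − 14100) = 14100 × 222055.3 / 208061.3 ≈ 15048.4 mm.
Depth of field = Df − Dn = 15048.4 − 13264.1 ≈ 1784.3 mm ≈ 1.78 m.

1.78 m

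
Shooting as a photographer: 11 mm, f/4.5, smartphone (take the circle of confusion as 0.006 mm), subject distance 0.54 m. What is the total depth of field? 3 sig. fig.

129 mm

Hyperfocal distance H = f²/(N·c) + f = 11²/(4.5 × 0.006) + 11 = 121/0.027 + 11 ≈ 4492.5 mm ≈ 4.492 m.
Near limit Dn = s·(H − f)/(H + s − 2f) = 540 × (4492.5 − 11) / (4492.5 + 540 − 2 × 11) = 540 × 4481.5 / 5010.5 ≈ 482.99 mm.
Far limit Df = s·(H − f)/(H − s) = 540 × (4492.5 − 11) / (4492.5 − 540) = 540 × 4481.5 / 3952.5 ≈ 612.27 mm.
Depth of field = Df − Dn = 612.27 − 482.99 ≈ 129.28 mm.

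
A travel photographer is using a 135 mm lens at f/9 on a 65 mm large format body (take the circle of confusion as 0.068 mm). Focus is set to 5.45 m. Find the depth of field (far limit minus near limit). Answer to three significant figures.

2.01 m

Hyperfocal distance H = f²/(N·c) + f = 135²/(9 × 0.068) + 135 = 18225/0.612 + 135 ≈ 29914.4 mm ≈ 29.91 m.
Near limit Dn = s·(H − f)/(H + s − 2f) = 5450 × (29914.4 − 135) / (29914.4 + 5450 − 2 × 135) = 5450 × 29779.4 / 35094.4 ≈ 4624.6 mm.
Far limit Df = s·(H − f)/(H − s) = 5450 × (29914.4 − 135) / (29914.4 − 5450) = 5450 × 29779.4 / 24464.4 ≈ 6634.0 mm.
Depth of field = Df − Dn = 6634.0 − 4624.6 ≈ 2009.4 mm ≈ 2.01 m.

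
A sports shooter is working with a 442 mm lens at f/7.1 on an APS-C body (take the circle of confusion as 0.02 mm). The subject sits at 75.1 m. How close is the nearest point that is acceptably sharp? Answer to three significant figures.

71.2 m

Hyperfocal distance H = f²/(N·c) + f = 442²/(7.1 × 0.02) + 442 = 195364/0.142 + 442 ≈ 1376244.8 mm ≈ 1376 m.
Near limit Dn = s·(H − f)/(H + s − 2f) = 75100 × (1376244.8 − 442) / (1376244.8 + 75100 − 2 × 442) = 75100 × 1375802.8 / 1450460.8 ≈ 71234 mm ≈ 71.2 m.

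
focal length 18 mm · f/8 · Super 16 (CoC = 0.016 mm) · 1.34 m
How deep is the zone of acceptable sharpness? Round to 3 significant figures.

1.92 m

Hyperfocal distance H = f²/(N·c) + f = 18²/(8 × 0.016) + 18 = 324/0.128 + 18 ≈ 2549.2 mm ≈ 2.549 m.
Near limit Dn = s·(H − f)/(H + s − 2f) = 1340 × (2549.2 − 18) / (2549.2 + 1340 − 2 × 18) = 1340 × 2531.2 / 3853.2 ≈ 880.3 mm.
Far limit Df = s·(H − f)/(H − s) = 1340 × (2549.2 − 18) / (2549.2 − 1340) = 1340 × 2531.2 / 1209.2 ≈ 2804.9 mm.
Depth of field = Df − Dn = 2804.9 − 880.3 ≈ 1924.6 mm ≈ 1.92 m.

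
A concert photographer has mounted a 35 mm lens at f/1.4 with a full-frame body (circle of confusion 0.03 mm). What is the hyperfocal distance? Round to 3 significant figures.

29.2 m

Hyperfocal distance H = f²/(N·c) + f = 35²/(1.4 × 0.03) + 35 = 1225/0.042 + 35 ≈ 29201.7 mm ≈ 29.2 m.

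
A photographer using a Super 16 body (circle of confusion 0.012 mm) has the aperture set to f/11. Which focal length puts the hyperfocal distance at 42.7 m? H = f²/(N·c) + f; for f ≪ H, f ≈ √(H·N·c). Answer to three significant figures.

From H = f²/(N·c) + f, with f ≪ H: f ≈ √(H·N·c) = √(42700 × 11 × 0.012) = √5636.4 ≈ 75.08 mm.
Exact: f² + N·c·f − N·c·H = 0 ⇒ f = (−N·c + √((N·c)² + 4·N·c·H))/2 = (−0.132 + √22546)/2 ≈ 75.010 mm ≈ 75.0 mm.

75.0 mm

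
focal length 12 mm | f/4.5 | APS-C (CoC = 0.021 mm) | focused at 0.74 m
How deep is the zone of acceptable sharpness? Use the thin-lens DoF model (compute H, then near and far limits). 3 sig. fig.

0.916 m

Hyperfocal distance H = f²/(N·c) + f = 12²/(4.5 × 0.021) + 12 = 144/0.0945 + 12 ≈ 1535.8 mm ≈ 1.536 m.
Near limit Dn = s·(H − f)/(H + s − 2f) = 740 × (1535.8 − 12) / (1535.8 + 740 − 2 × 12) = 740 × 1523.8 / 2251.8 ≈ 500.76 mm.
Far limit Df = s·(H − f)/(H − s) = 740 × (1535.8 − 12) / (1535.8 − 740) = 740 × 1523.8 / 795.8 ≈ 1416.95 mm.
Depth of field = Df − Dn = 1416.95 − 500.76 ≈ 916.19 mm ≈ 0.916 m.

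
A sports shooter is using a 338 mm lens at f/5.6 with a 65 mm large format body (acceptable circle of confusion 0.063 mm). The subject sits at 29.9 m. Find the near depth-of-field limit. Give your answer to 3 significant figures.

Hyperfocal distance H = f²/(N·c) + f = 338²/(5.6 × 0.063) + 338 = 114244/0.3528 + 338 ≈ 324158.9 mm ≈ 324.2 m.
Near limit Dn = s·(H − f)/(H + s − 2f) = 29900 × (324158.9 − 338) / (324158.9 + 29900 − 2 × 338) = 29900 × 323820.9 / 353382.9 ≈ 27399 mm ≈ 27.4 m.

27.4 m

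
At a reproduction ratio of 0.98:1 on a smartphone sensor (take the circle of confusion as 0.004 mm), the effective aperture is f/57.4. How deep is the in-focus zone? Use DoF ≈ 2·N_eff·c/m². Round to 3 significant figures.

At magnification m, DoF ≈ 2·N_eff·c/m² = 2 × 57.4 × 0.004 / 0.98² = 0.4592 / 0.9604 ≈ 0.478 mm.

0.478 mm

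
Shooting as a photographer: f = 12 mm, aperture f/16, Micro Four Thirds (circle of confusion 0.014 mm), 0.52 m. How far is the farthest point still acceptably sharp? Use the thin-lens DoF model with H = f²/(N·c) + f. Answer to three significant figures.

2.48 m

Hyperfocal distance H = f²/(N·c) + f = 12²/(16 × 0.014) + 12 = 144/0.224 + 12 ≈ 654.9 mm ≈ 0.655 m.
Far limit Df = s·(H − f)/(H − s) = 520 × (654.9 − 12) / (654.9 − 520) = 520 × 642.9 / 134.9 ≈ 2478.8 mm ≈ 2.48 m.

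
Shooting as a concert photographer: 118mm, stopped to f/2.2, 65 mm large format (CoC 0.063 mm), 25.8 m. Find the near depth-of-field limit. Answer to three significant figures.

20.5 m

Hyperfocal distance H = f²/(N·c) + f = 118²/(2.2 × 0.063) + 118 = 13924/0.1386 + 118 ≈ 100579.8 mm ≈ 100.6 m.
Near limit Dn = s·(H − f)/(H + s − 2f) = 25800 × (100579.8 − 118) / (100579.8 + 25800 − 2 × 118) = 25800 × 100461.8 / 126143.8 ≈ 20547 mm ≈ 20.5 m.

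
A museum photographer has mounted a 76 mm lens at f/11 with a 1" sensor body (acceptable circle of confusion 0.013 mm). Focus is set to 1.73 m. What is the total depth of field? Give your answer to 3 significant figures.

142 mm

Hyperfocal distance H = f²/(N·c) + f = 76²/(11 × 0.013) + 76 = 5776/0.143 + 76 ≈ 40467.6 mm ≈ 40.47 m.
Near limit Dn = s·(H − f)/(H + s − 2f) = 1730 × (40467.6 − 76) / (40467.6 + 1730 − 2 × 76) = 1730 × 40391.6 / 42045.6 ≈ 1661.94 mm.
Far limit Df = s·(H − f)/(H − s) = 1730 × (40467.6 − 76) / (40467.6 − 1730) = 1730 × 40391.6 / 38737.6 ≈ 1803.87 mm.
Depth of field = Df − Dn = 1803.87 − 1661.94 ≈ 141.93 mm.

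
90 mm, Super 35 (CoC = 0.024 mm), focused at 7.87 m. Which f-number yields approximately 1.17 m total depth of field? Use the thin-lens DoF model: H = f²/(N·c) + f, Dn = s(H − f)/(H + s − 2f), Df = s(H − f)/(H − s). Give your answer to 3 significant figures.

f/3.21

Write h = H − f = f²/(N·c). The thin-lens limits are Dn = s·h/(h + (s−f)) and Df = s·h/(h − (s−f)), so DoF = Df − Dn = 2·s·(s−f)·h / (h² − (s−f)²).
That is a quadratic in h: DoF·h² − 2·s·(s−f)·h − DoF·(s−f)² = 0 ⇒ h = (s−f)·(s + √(s² + DoF²)) / DoF = 7780 × (7870 + √(7870² + 1170²)) / 1170 = 7780 × (7870 + 7956.49) / 1170 ≈ 105239 mm.
Then N = f²/(c·h) = 90² / (0.024 × 105239) = 8100 / 2525.7 ≈ 3.21.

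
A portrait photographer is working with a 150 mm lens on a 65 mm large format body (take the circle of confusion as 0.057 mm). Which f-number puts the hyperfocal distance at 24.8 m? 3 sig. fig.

Rearrange H = f²/(N·c) + f for N: N = f² / ((H − f)·c).
N = 150² / ((24800 − 150) × 0.057) = 22500 / 1405 ≈ 16.

f/16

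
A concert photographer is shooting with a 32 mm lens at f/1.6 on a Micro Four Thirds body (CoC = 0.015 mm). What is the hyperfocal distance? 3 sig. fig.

Hyperfocal distance H = f²/(N·c) + f = 32²/(1.6 × 0.015) + 32 = 1024/0.024 + 32 ≈ 42698.7 mm ≈ 42.7 m.

42.7 m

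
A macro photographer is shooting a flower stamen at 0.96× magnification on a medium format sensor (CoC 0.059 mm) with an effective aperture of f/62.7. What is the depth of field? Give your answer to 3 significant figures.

At magnification m, DoF ≈ 2·N_eff·c/m² = 2 × 62.7 × 0.059 / 0.96² = 7.399 / 0.9216 ≈ 8.03 mm.

8.03 mm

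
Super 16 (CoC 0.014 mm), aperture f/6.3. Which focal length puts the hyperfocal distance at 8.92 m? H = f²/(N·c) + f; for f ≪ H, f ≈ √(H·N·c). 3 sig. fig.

28.0 mm

From H = f²/(N·c) + f, with f ≪ H: f ≈ √(H·N·c) = √(8920 × 6.3 × 0.014) = √786.74 ≈ 28.05 mm.
Exact: f² + N·c·f − N·c·H = 0 ⇒ f = (−N·c + √((N·c)² + 4·N·c·H))/2 = (−0.0882 + √3147.0)/2 ≈ 28.005 mm ≈ 28.0 mm.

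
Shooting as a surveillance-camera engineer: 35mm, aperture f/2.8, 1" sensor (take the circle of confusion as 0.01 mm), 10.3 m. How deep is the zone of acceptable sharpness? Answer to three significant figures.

Hyperfocal distance H = f²/(N·c) + f = 35²/(2.8 × 0.01) + 35 = 1225/0.028 + 35 ≈ 43785.0 mm ≈ 43.79 m.
Near limit Dn = s·(H − f)/(H + s − 2f) = 10300 × (43785.0 − 35) / (43785.0 + 10300 − 2 × 35) = 10300 × 43750.0 / 54015.0 ≈ 8342.6 mm.
Far limit Df = s·(H − f)/(H − s) = 10300 × (43785.0 − 35) / (43785.0 − 10300) = 10300 × 43750.0 / 33485.0 ≈ 13457.5 mm.
Depth of field = Df − Dn = 13457.5 − 8342.6 ≈ 5114.9 mm ≈ 5.11 m.

5.11 m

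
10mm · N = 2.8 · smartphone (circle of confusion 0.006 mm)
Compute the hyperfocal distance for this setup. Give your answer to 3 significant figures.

Hyperfocal distance H = f²/(N·c) + f = 10²/(2.8 × 0.006) + 10 = 100/0.0168 + 10 ≈ 5962.4 mm ≈ 5.96 m.

5.96 m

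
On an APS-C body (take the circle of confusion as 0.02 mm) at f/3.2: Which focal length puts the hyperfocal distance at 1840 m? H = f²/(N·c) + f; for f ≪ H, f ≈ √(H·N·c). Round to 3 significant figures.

343 mm

From H = f²/(N·c) + f, with f ≪ H: f ≈ √(H·N·c) = √(1840000 × 3.2 × 0.02) = √117760 ≈ 343.2 mm.
The +f correction barely moves this — solving exactly, f² + N·c·f − N·c·H = 0 ⇒ f = (−N·c + √((N·c)² + 4·N·c·H))/2 = (−0.064 + √471040)/2 ≈ 343.13 mm, so f ≈ 343 mm.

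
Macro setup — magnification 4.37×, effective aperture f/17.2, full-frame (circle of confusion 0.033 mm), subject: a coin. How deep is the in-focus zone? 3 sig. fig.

0.0594 mm

At magnification m, DoF ≈ 2·N_eff·c/m² = 2 × 17.2 × 0.033 / 4.37² = 1.135 / 19.1 ≈ 0.0594 mm.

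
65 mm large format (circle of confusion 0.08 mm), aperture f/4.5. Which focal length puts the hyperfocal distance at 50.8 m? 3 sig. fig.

135 mm

From H = f²/(N·c) + f, with f ≪ H: f ≈ √(H·N·c) = √(50800 × 4.5 × 0.08) = √18288 ≈ 135.2 mm.
The +f correction barely moves this — solving exactly, f² + N·c·f − N·c·H = 0 ⇒ f = (−N·c + √((N·c)² + 4·N·c·H))/2 = (−0.36 + √73152)/2 ≈ 135.05 mm, so f ≈ 135 mm.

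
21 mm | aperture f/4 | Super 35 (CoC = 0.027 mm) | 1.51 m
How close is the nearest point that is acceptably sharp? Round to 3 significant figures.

1.11 m

Hyperfocal distance H = f²/(N·c) + f = 21²/(4 × 0.027) + 21 = 441/0.108 + 21 ≈ 4104.3 mm ≈ 4.104 m.
Near limit Dn = s·(H − f)/(H + s − 2f) = 1510 × (4104.3 − 21) / (4104.3 + 1510 − 2 × 21) = 1510 × 4083.3 / 5572.3 ≈ 1106.5 mm ≈ 1.11 m.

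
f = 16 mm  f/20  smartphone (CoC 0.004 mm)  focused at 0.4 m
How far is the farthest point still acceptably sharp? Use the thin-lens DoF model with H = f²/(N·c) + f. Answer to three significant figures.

Hyperfocal distance H = f²/(N·c) + f = 16²/(20 × 0.004) + 16 = 256/0.08 + 16 ≈ 3216.0 mm ≈ 3.216 m.
Far limit Df = s·(H − f)/(H − s) = 400 × (3216.0 − 16) / (3216.0 − 400) = 400 × 3200.0 / 2816.0 ≈ 454.55 mm.

455 mm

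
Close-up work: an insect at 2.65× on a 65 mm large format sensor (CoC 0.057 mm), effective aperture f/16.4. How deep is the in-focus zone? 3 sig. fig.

At magnification m, DoF ≈ 2·N_eff·c/m² = 2 × 16.4 × 0.057 / 2.65² = 1.87 / 7.022 ≈ 0.266 mm.

0.266 mm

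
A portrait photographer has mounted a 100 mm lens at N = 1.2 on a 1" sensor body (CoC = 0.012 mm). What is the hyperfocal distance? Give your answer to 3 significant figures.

Hyperfocal distance H = f²/(N·c) + f = 100²/(1.2 × 0.012) + 100 = 10000/0.0144 + 100 ≈ 694544.4 mm ≈ 695 m.

695 m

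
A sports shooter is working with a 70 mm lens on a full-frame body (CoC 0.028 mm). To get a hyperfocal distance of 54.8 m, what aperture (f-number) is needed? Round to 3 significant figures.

f/3.20

Rearrange H = f²/(N·c) + f for N: N = f² / ((H − f)·c).
N = 70² / ((54800 − 70) × 0.028) = 4900 / 1532 ≈ 3.20.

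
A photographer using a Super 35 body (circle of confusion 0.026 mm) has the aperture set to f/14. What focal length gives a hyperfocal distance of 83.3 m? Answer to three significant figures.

174 mm

From H = f²/(N·c) + f, with f ≪ H: f ≈ √(H·N·c) = √(83300 × 14 × 0.026) = √30321 ≈ 174.1 mm.
The +f correction barely moves this — solving exactly, f² + N·c·f − N·c·H = 0 ⇒ f = (−N·c + √((N·c)² + 4·N·c·H))/2 = (−0.364 + √121285)/2 ≈ 173.95 mm, so f ≈ 174 mm.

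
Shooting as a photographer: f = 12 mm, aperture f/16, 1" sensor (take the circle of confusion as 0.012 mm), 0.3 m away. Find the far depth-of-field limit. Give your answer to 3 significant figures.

487 mm

Hyperfocal distance H = f²/(N·c) + f = 12²/(16 × 0.012) + 12 = 144/0.192 + 12 ≈ 762.0 mm ≈ 0.762 m.
Far limit Df = s·(H − f)/(H − s) = 300 × (762.0 − 12) / (762.0 − 300) = 300 × 750.0 / 462.0 ≈ 487.01 mm.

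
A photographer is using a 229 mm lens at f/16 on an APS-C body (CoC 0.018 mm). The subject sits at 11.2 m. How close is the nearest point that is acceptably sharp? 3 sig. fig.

10.6 m

Hyperfocal distance H = f²/(N·c) + f = 229²/(16 × 0.018) + 229 = 52441/0.288 + 229 ≈ 182315.8 mm ≈ 182.3 m.
Near limit Dn = s·(H − f)/(H + s − 2f) = 11200 × (182315.8 − 229) / (182315.8 + 11200 − 2 × 229) = 11200 × 182086.8 / 193057.8 ≈ 10564 mm ≈ 10.6 m.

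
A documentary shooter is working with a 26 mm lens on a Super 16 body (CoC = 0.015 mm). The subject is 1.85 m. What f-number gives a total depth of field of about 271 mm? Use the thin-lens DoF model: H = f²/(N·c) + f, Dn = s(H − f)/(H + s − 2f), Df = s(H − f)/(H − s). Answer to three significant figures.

Write h = H − f = f²/(N·c). The thin-lens limits are Dn = s·h/(h + (s−f)) and Df = s·h/(h − (s−f)), so DoF = Df − Dn = 2·s·(s−f)·h / (h² − (s−f)²).
That is a quadratic in h: DoF·h² − 2·s·(s−f)·h − DoF·(s−f)² = 0 ⇒ h = (s−f)·(s + √(s² + DoF²)) / DoF = 1824 × (1850 + √(1850² + 271²)) / 271 = 1824 × (1850 + 1869.74) / 271 ≈ 25036 mm.
Then N = f²/(c·h) = 26² / (0.015 × 25036) = 676 / 375.54 ≈ 1.80.

f/1.80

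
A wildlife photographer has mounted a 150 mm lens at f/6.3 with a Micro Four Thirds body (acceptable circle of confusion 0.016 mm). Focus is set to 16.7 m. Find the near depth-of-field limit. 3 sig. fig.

Hyperfocal distance H = f²/(N·c) + f = 150²/(6.3 × 0.016) + 150 = 22500/0.1008 + 150 ≈ 223364.3 mm ≈ 223.4 m.
Near limit Dn = s·(H − f)/(H + s − 2f) = 16700 × (223364.3 − 150) / (223364.3 + 16700 − 2 × 150) = 16700 × 223214.3 / 239764.3 ≈ 15547 mm ≈ 15.5 m.

15.5 m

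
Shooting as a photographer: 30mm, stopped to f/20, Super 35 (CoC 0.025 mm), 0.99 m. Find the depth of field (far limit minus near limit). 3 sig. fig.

Hyperfocal distance H = f²/(N·c) + f = 30²/(20 × 0.025) + 30 = 900/0.5 + 30 ≈ 1830.0 mm ≈ 1.830 m.
Near limit Dn = s·(H − f)/(H + s − 2f) = 990 × (1830.0 − 30) / (1830.0 + 990 − 2 × 30) = 990 × 1800.0 / 2760.0 ≈ 645.7 mm.
Far limit Df = s·(H − f)/(H − s) = 990 × (1830.0 − 30) / (1830.0 − 990) = 990 × 1800.0 / 840.0 ≈ 2121.4 mm.
Depth of field = Df − Dn = 2121.4 − 645.7 ≈ 1475.7 mm ≈ 1.48 m.

1.48 m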